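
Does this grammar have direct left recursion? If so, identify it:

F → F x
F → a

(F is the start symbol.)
Direct left recursion occurs when N → N α for some non-terminal N (the right-hand side begins with the left-hand side itself).

F → F x: LEFT RECURSIVE (starts with F)
F → a: starts with a

The grammar has direct left recursion on: F.

Answer: Yes, F is left-recursive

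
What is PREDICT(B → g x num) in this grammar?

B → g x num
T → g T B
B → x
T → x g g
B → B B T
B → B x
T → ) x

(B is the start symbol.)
{ 'g' }

PREDICT(B → g x num) = (FIRST(RHS) \ {ε}) ∪ (FOLLOW(B) if ε ∈ FIRST(RHS), i.e. RHS ⇒* ε)
FIRST(g x num) = { 'g' }
ε ∉ FIRST(g x num), so FOLLOW(B) is not added.
PREDICT(B → g x num) = { 'g' }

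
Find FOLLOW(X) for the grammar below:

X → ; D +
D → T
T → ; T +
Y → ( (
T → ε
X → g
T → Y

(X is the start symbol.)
{ $ }

X is the start symbol, so $ ∈ FOLLOW(X).
X does not occur on any right-hand side.

Taking the union: FOLLOW(X) = { $ }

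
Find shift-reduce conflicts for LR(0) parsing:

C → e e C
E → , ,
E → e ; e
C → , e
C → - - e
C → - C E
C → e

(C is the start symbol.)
Yes — I4: [C → e .] vs [C → e . e C]; I15: [C → - - e .] vs [C → e . e C]

Augment with C' → C and build the canonical LR(0) collection (I0 = CLOSURE({[C' → . C]}), then GOTO on every symbol after a dot until no new states appear). It has 17 states:
  I0: { [C → . , e], [C → . - - e], [C → . - C E], [C → . e e C], [C → . e], [C' → . C] }  — shift
  I1: { [C → , . e] }  — shift
  I2: { [C → - . - e], [C → - . C E], [C → . , e], [C → . - - e], [C → . - C E], [C → . e e C], [C → . e] }  — shift
  I3: { [C' → C .] }  — accept
  I4: { [C → e . e C], [C → e .] }  — shift, reduce
  I5: { [C → . , e], [C → . - - e], [C → . - C E], [C → . e e C], [C → . e], [C → e e . C] }  — shift
  I6: { [C → e e C .] }  — reduce
  I7: { [C → - - . e], [C → - . - e], [C → - . C E], [C → . , e], [C → . - - e], [C → . - C E], [C → . e e C], [C → . e] }  — shift
  I8: { [C → - C . E], [E → . , ,], [E → . e ; e] }  — shift
  I9: { [E → , . ,] }  — shift
  I10: { [C → - C E .] }  — reduce
  I11: { [E → e . ; e] }  — shift
  I12: { [E → e ; . e] }  — shift
  I13: { [E → e ; e .] }  — reduce
  I14: { [E → , , .] }  — reduce
  I15: { [C → - - e .], [C → e . e C], [C → e .] }  — shift, 2 reduces
  I16: { [C → , e .] }  — reduce

I4 contains reduce item [C → e .] and shift item [C → e . e C] — shift-reduce conflict.
I15 contains reduce items [C → - - e .], [C → e .] and shift item [C → e . e C] — shift-reduce conflict.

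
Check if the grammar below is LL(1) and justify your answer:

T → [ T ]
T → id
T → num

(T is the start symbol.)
Yes, the grammar is LL(1).

A grammar is LL(1) if for each non-terminal N with multiple productions, the predict sets of those productions are pairwise disjoint, where PREDICT(N → α) = (FIRST(α) \ {ε}) ∪ (FOLLOW(N) if α ⇒* ε).

For T:
  PREDICT(T → '[' T ']') = { '[' }
  PREDICT(T → id) = { 'id' }
  PREDICT(T → num) = { 'num' }

All predict sets are disjoint. The grammar IS LL(1).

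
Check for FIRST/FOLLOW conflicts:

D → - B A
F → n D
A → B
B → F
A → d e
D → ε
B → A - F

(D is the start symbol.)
A FIRST/FOLLOW conflict occurs when a non-terminal N has a nullable alternative N → β (β ⇒* ε) and another alternative N → α with FIRST(α) ∩ FOLLOW(N) ≠ ∅: on such a lookahead the parser cannot decide between expanding α and letting N vanish via β.

Nullable non-terminals: D.

D: nullable alternative(s) D → ε; FOLLOW(D) = { $, '-', 'd', 'n' }
  D → - B A: FIRST \ {ε} = { '-' } — overlaps FOLLOW(D) on { '-' }: CONFLICT
  D → ε: FIRST \ {ε} = { } — this is the only nullable alternative, skip

A, B, F have no nullable alternative, so no FIRST/FOLLOW check is needed there.

So the grammar has 1 FIRST/FOLLOW conflict (marked CONFLICT above).

Answer: Yes. D → '-' B A with FOLLOW(D) on { '-' }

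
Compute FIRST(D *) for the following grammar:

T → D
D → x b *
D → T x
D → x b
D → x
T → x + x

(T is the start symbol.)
FIRST sets of the non-terminals involved (from the grammar, by fixed-point iteration):
  FIRST(D) = { 'x' }

To compute FIRST(D *), process the symbols left to right:
Symbol D is a non-terminal. Add FIRST(D) \ {ε} = { 'x' }
D is not nullable (ε ∉ FIRST(D)), so stop here.
FIRST(D *) = { 'x' }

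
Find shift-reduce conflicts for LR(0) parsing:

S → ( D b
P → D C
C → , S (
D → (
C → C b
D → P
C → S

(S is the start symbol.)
Augment with S' → S and build the canonical LR(0) collection (I0 = CLOSURE({[S' → . S]}), then GOTO on every symbol after a dot until no new states appear). It has 13 states:
  I0: { [S → . ( D b], [S' → . S] }  — shift
  I1: { [D → . (], [D → . P], [P → . D C], [S → ( . D b] }  — shift
  I2: { [S' → S .] }  — accept
  I3: { [D → ( .] }  — reduce
  I4: { [C → . , S (], [C → . C b], [C → . S], [P → D . C], [S → ( D . b], [S → . ( D b] }  — shift
  I5: { [D → P .] }  — reduce
  I6: { [C → , . S (], [S → . ( D b] }  — shift
  I7: { [C → C . b], [P → D C .] }  — shift, reduce
  I8: { [C → S .] }  — reduce
  I9: { [S → ( D b .] }  — reduce
  I10: { [C → C b .] }  — reduce
  I11: { [C → , S . (] }  — shift
  I12: { [C → , S ( .] }  — reduce

I7 contains reduce item [P → D C .] and shift item [C → C . b] — shift-reduce conflict.

Answer: Yes — I7: [P → D C .] vs [C → C . b]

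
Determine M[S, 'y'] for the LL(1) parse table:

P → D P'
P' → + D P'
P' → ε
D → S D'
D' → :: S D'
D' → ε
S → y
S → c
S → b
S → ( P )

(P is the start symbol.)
To find M[S, 'y'], we find productions for S where 'y' is in the predict set (PREDICT(N → α) = (FIRST(α) \ {ε}) ∪ (FOLLOW(N) if α ⇒* ε)).

S → y: PREDICT = { 'y' }
  'y' is in predict set, so this production goes in M[S, 'y']
S → c: PREDICT = { 'c' }
S → b: PREDICT = { 'b' }
S → ( P ): PREDICT = { '(' }

M[S, 'y'] = S → y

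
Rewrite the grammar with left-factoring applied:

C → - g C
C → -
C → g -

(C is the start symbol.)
C → - C'
C' → g C
C' → ε
C → g -

Left-factoring transforms A → αβ₁ | αβ₂ into A → αA' and A' → β₁ | β₂
(α is the longest common prefix among the alternatives). Repeat until
no nonterminal has two alternatives with a common prefix.

Round 1: C has alternatives sharing prefix '-'. Introduce C': C → - C'
  Add: C' → g C
  Add: C' → ε

No remaining common prefixes — done.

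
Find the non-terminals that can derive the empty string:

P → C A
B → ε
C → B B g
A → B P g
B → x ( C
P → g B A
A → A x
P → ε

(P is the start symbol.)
A non-terminal is nullable if it can derive ε (the empty string): either it has an ε-production, or it has a production whose right-hand side consists entirely of nullable non-terminals.

ε-productions: B → ε, P → ε
So B, P are immediately nullable.
No further non-terminal can be added: every production for the remaining non-terminals contains a terminal or a non-nullable non-terminal.
Nullable = { 'B', 'P' }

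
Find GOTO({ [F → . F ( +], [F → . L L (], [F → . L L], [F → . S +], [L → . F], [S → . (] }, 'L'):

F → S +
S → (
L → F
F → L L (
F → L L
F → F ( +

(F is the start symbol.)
GOTO(I, 'L') = CLOSURE({ [A → αX.β] : [A → α.Xβ] ∈ I, X = 'L' })

Items with dot before 'L', with the dot advanced:
  [F → . L L] → [F → L . L]
  [F → . L L (] → [F → L . L (]
Closure of the advanced items:
  [F → L . L] has the dot before L: add [L → . F]
  [L → . F] has the dot before F: add [F → . S +], [F → . L L (], [F → . L L], [F → . F ( +]
  [F → . S +] has the dot before S: add [S → . (]

GOTO = { [F → . F ( +], [F → . L L (], [F → . L L], [F → . S +], [F → L . L (], [F → L . L], [L → . F], [S → . (] }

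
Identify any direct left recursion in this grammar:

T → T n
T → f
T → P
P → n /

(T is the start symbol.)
Yes, T is left-recursive

Direct left recursion occurs when N → N α for some non-terminal N (the right-hand side begins with the left-hand side itself).

T → T n: LEFT RECURSIVE (starts with T)
T → f: starts with f
T → P: starts with P
P → n /: starts with n

The grammar has direct left recursion on: T.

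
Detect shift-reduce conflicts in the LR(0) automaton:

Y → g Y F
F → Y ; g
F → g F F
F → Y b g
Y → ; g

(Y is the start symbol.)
No shift-reduce conflicts

A shift-reduce conflict occurs when an LR(0) state has both:
  - a complete (reduce) item [A → α .] (dot at the end), and
  - a shift item [B → β . c γ] (dot before a terminal).

Augment with Y' → Y and build the canonical LR(0) collection (I0 = CLOSURE({[Y' → . Y]}), then GOTO on every symbol after a dot until no new states appear). It has 18 states:
  I0: { [Y → . ; g], [Y → . g Y F], [Y' → . Y] }  — shift
  I1: { [Y → ; . g] }  — shift
  I2: { [Y' → Y .] }  — accept
  I3: { [Y → . ; g], [Y → . g Y F], [Y → g . Y F] }  — shift
  I4: { [F → . Y ; g], [F → . Y b g], [F → . g F F], [Y → . ; g], [Y → . g Y F], [Y → g Y . F] }  — shift
  I5: { [Y → g Y F .] }  — reduce
  I6: { [F → Y . ; g], [F → Y . b g] }  — shift
  I7: { [F → . Y ; g], [F → . Y b g], [F → . g F F], [F → g . F F], [Y → . ; g], [Y → . g Y F], [Y → g . Y F] }  — shift
  I8: { [F → . Y ; g], [F → . Y b g], [F → . g F F], [F → g F . F], [Y → . ; g], [Y → . g Y F] }  — shift
  I9: { [F → . Y ; g], [F → . Y b g], [F → . g F F], [F → Y . ; g], [F → Y . b g], [Y → . ; g], [Y → . g Y F], [Y → g Y . F] }  — shift
  I10: { [F → Y ; . g], [Y → ; . g] }  — shift
  I11: { [F → Y b . g] }  — shift
  I12: { [F → Y b g .] }  — reduce
  I13: { [F → Y ; g .], [Y → ; g .] }  — 2 reduces
  I14: { [F → g F F .] }  — reduce
  I15: { [F → Y ; . g] }  — shift
  I16: { [F → Y ; g .] }  — reduce
  I17: { [Y → ; g .] }  — reduce

No state contains both a complete item and a shift item.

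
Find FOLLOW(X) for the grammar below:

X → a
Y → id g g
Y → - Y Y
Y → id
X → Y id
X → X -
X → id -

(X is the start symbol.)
To compute FOLLOW(X), find every occurrence of X on a right-hand side N → α X β: add FIRST(β) \ {ε}, and if β is empty or nullable also add FOLLOW(N). Iterate to a fixed point.

X is the start symbol, so $ ∈ FOLLOW(X).
In X → X -: X is followed by '-', add FIRST('-') \ {ε} = { '-' }

Taking the union: FOLLOW(X) = { $, '-' }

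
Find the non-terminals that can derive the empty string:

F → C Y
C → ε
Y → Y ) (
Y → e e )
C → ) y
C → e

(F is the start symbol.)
A non-terminal is nullable if it can derive ε (the empty string): either it has an ε-production, or it has a production whose right-hand side consists entirely of nullable non-terminals.

ε-productions: C → ε
So C is immediately nullable.
No further non-terminal can be added: every production for the remaining non-terminals contains a terminal or a non-nullable non-terminal.
Nullable = { 'C' }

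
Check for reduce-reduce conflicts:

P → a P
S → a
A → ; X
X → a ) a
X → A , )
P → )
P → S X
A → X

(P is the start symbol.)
Augment with P' → P and build the canonical LR(0) collection (I0 = CLOSURE({[P' → . P]}), then GOTO on every symbol after a dot until no new states appear). It has 15 states:
  I0: { [P → . )], [P → . S X], [P → . a P], [P' → . P], [S → . a] }  — shift
  I1: { [P → ) .] }  — reduce
  I2: { [P' → P .] }  — accept
  I3: { [A → . ; X], [A → . X], [P → S . X], [X → . A , )], [X → . a ) a] }  — shift
  I4: { [P → . )], [P → . S X], [P → . a P], [P → a . P], [S → . a], [S → a .] }  — shift, reduce
  I5: { [P → a P .] }  — reduce
  I6: { [A → . ; X], [A → . X], [A → ; . X], [X → . A , )], [X → . a ) a] }  — shift
  I7: { [X → A . , )] }  — shift
  I8: { [A → X .], [P → S X .] }  — 2 reduces
  I9: { [X → a . ) a] }  — shift
  I10: { [X → a ) . a] }  — shift
  I11: { [X → a ) a .] }  — reduce
  I12: { [X → A , . )] }  — shift
  I13: { [X → A , ) .] }  — reduce
  I14: { [A → ; X .], [A → X .] }  — 2 reduces

I8 contains complete items [A → X .], [P → S X .] — reduce-reduce conflict.
I14 contains complete items [A → ; X .], [A → X .] — reduce-reduce conflict.

Answer: Yes — I8: [A → X .] vs [P → S X .]; I14: [A → ; X .] vs [A → X .]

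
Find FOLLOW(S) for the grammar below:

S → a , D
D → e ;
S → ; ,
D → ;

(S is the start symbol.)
To compute FOLLOW(S), find every occurrence of S on a right-hand side N → α S β: add FIRST(β) \ {ε}, and if β is empty or nullable also add FOLLOW(N). Iterate to a fixed point.

S is the start symbol, so $ ∈ FOLLOW(S).
S does not occur on any right-hand side.

Taking the union: FOLLOW(S) = { $ }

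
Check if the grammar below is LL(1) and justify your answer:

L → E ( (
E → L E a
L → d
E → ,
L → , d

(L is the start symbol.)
A grammar is LL(1) if for each non-terminal N with multiple productions, the predict sets of those productions are pairwise disjoint, where PREDICT(N → α) = (FIRST(α) \ {ε}) ∪ (FOLLOW(N) if α ⇒* ε).

Relevant sets:
  FIRST(E) = { ',', 'd' }
  FIRST(L) = { ',', 'd' }

For L:
  PREDICT(L → E '(' '(') = { ',', 'd' }
  PREDICT(L → d) = { 'd' }
  PREDICT(L → ',' d) = { ',' }
For E:
  PREDICT(E → L E a) = { ',', 'd' }
  PREDICT(E → ',') = { ',' }

Conflict found: Predict set conflict for L: { 'd' }
The grammar is NOT LL(1).

Answer: No. Predict set conflict for L: { 'd' }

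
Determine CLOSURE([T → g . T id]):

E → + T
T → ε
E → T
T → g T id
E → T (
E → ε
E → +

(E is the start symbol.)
{ [T → . g T id], [T → .], [T → g . T id] }

Start with: [T → g . T id]
  [T → g . T id] has the dot before T: add [T → .], [T → . g T id]
No further items can be added.

CLOSURE = { [T → . g T id], [T → .], [T → g . T id] }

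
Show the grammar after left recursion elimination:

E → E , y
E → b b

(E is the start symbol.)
E is directly left-recursive. The standard transformation for
  A → A α₁ | ... | A α_m | β₁ | ... | β_n
is
  A  → β₁ A' | ... | β_n A'
  A' → α₁ A' | ... | α_m A' | ε

E → b b becomes E → b b E'
E → E , y becomes E' → , y E'
Add E' → ε

Resulting grammar:
E → b b E'
E' → , y E'
E' → ε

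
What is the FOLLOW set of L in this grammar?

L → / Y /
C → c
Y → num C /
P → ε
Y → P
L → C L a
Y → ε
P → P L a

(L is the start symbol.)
To compute FOLLOW(L), find every occurrence of L on a right-hand side N → α L β: add FIRST(β) \ {ε}, and if β is empty or nullable also add FOLLOW(N). Iterate to a fixed point.

L is the start symbol, so $ ∈ FOLLOW(L).
In L → C L a: L is followed by a, add FIRST(a) \ {ε} = { 'a' }
In P → P L a: L is followed by a, add FIRST(a) \ {ε} = { 'a' }

Taking the union: FOLLOW(L) = { $, 'a' }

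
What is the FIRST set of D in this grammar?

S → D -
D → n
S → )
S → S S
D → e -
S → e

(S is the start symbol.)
To compute FIRST(D), examine every production with D on the left-hand side, reading each right-hand side left to right until a non-nullable symbol is reached.

From D → n:
  - n is a terminal: add 'n' and stop
From D → e -:
  - e is a terminal: add 'e' and stop

Collecting: FIRST(D) = { 'e', 'n' }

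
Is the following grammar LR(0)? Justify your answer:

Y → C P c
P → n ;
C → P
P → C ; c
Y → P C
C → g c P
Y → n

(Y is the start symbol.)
A grammar is LR(0) if no state in the canonical LR(0) collection has:
  - both a shift item (dot before a terminal) and a complete item (shift-reduce conflict), or
  - two or more complete items (reduce-reduce conflict; the accept item [Y' → Y .] counts as a complete item here).

Augment with Y' → Y and build the canonical LR(0) collection (I0 = CLOSURE({[Y' → . Y]}), then GOTO on every symbol after a dot until no new states appear). It has 17 states:
  I0: { [C → . P], [C → . g c P], [P → . C ; c], [P → . n ;], [Y → . C P c], [Y → . P C], [Y → . n], [Y' → . Y] }  — shift
  I1: { [C → . P], [C → . g c P], [P → . C ; c], [P → . n ;], [P → C . ; c], [Y → C . P c] }  — shift
  I2: { [C → . P], [C → . g c P], [C → P .], [P → . C ; c], [P → . n ;], [Y → P . C] }  — shift, reduce
  I3: { [Y' → Y .] }  — accept
  I4: { [C → g . c P] }  — shift
  I5: { [P → n . ;], [Y → n .] }  — shift, reduce
  I6: { [P → n ; .] }  — reduce
  I7: { [C → . P], [C → . g c P], [C → g c . P], [P → . C ; c], [P → . n ;] }  — shift
  I8: { [P → C . ; c] }  — shift
  I9: { [C → P .], [C → g c P .] }  — 2 reduces
  I10: { [P → n . ;] }  — shift
  I11: { [P → C ; . c] }  — shift
  I12: { [P → C ; c .] }  — reduce
  I13: { [P → C . ; c], [Y → P C .] }  — shift, reduce
  I14: { [C → P .] }  — reduce
  I15: { [C → P .], [Y → C P . c] }  — shift, reduce
  I16: { [Y → C P c .] }  — reduce

Conflict in state I2:
  Shift-reduce conflict between [C → P .] and [C → . g c P]
So the grammar is NOT LR(0).

Answer: No. Shift-reduce conflict between [C → P .] and [C → . g c P]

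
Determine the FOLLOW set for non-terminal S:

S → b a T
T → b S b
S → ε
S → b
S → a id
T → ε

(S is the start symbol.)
{ $, 'b' }

To compute FOLLOW(S), find every occurrence of S on a right-hand side N → α S β: add FIRST(β) \ {ε}, and if β is empty or nullable also add FOLLOW(N). Iterate to a fixed point.

S is the start symbol, so $ ∈ FOLLOW(S).
In T → b S b: S is followed by b, add FIRST(b) \ {ε} = { 'b' }

Taking the union: FOLLOW(S) = { $, 'b' }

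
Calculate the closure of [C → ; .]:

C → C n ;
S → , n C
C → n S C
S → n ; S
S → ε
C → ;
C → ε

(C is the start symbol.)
{ [C → ; .] }

To compute CLOSURE, for each item [A → α.Bβ] where B is a non-terminal, add [B → .γ] for all productions B → γ; repeat for the newly added items until nothing changes.

Start with: [C → ; .]
The dot is at the end, so nothing is added.

CLOSURE = { [C → ; .] }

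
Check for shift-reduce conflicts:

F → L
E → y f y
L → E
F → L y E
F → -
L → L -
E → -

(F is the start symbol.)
Yes — I4: [F → L .] vs [F → L . y E]

Augment with F' → F and build the canonical LR(0) collection (I0 = CLOSURE({[F' → . F]}), then GOTO on every symbol after a dot until no new states appear). It has 12 states:
  I0: { [E → . -], [E → . y f y], [F → . -], [F → . L y E], [F → . L], [F' → . F], [L → . E], [L → . L -] }  — shift
  I1: { [E → - .], [F → - .] }  — 2 reduces
  I2: { [L → E .] }  — reduce
  I3: { [F' → F .] }  — accept
  I4: { [F → L . y E], [F → L .], [L → L . -] }  — shift, reduce
  I5: { [E → y . f y] }  — shift
  I6: { [E → y f . y] }  — shift
  I7: { [E → y f y .] }  — reduce
  I8: { [L → L - .] }  — reduce
  I9: { [E → . -], [E → . y f y], [F → L y . E] }  — shift
  I10: { [E → - .] }  — reduce
  I11: { [F → L y E .] }  — reduce

I4 contains reduce item [F → L .] and shift items [F → L . y E], [L → L . -] — shift-reduce conflict.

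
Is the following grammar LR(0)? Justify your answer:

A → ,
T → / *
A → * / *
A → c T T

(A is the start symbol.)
Yes, the grammar is LR(0)

Augment with A' → A and build the canonical LR(0) collection (I0 = CLOSURE({[A' → . A]}), then GOTO on every symbol after a dot until no new states appear). It has 11 states:
  I0: { [A → . * / *], [A → . ,], [A → . c T T], [A' → . A] }  — shift
  I1: { [A → * . / *] }  — shift
  I2: { [A → , .] }  — reduce
  I3: { [A' → A .] }  — accept
  I4: { [A → c . T T], [T → . / *] }  — shift
  I5: { [T → / . *] }  — shift
  I6: { [A → c T . T], [T → . / *] }  — shift
  I7: { [A → c T T .] }  — reduce
  I8: { [T → / * .] }  — reduce
  I9: { [A → * / . *] }  — shift
  I10: { [A → * / * .] }  — reduce

Every state is either a pure shift/goto state or contains exactly one complete item and nothing to shift — no conflicts. The grammar is LR(0).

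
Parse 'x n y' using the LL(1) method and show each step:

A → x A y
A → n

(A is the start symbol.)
LL(1) parsing maintains a stack (initially the start symbol over $) and the input. At each step: if the stack top is a terminal, match it against the current input token; if it is a non-terminal N, replace it with the RHS of M[N, lookahead] (the unique production whose predict set contains the lookahead).

Stack is shown with the top on the left.

Stack    Input    Action
------------------------
A $      x n y $  output A → x A y
x A y $  x n y $  match 'x'
A y $    n y $    output A → n
n y $    n y $    match 'n'
y $      y $      match 'y'
$        $        accept

The string is accepted.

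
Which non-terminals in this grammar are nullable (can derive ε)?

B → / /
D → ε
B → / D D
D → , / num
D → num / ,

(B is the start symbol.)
A non-terminal is nullable if it can derive ε (the empty string): either it has an ε-production, or it has a production whose right-hand side consists entirely of nullable non-terminals.

ε-productions: D → ε
So D is immediately nullable.
No further non-terminal can be added: every production for the remaining non-terminals contains a terminal or a non-nullable non-terminal.
Nullable = { 'D' }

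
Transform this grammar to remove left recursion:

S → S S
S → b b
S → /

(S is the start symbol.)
S is directly left-recursive. The standard transformation for
  A → A α₁ | ... | A α_m | β₁ | ... | β_n
is
  A  → β₁ A' | ... | β_n A'
  A' → α₁ A' | ... | α_m A' | ε

S → b b becomes S → b b S'
S → / becomes S → / S'
S → S S becomes S' → S S'
Add S' → ε

Resulting grammar:
S → b b S'
S → / S'
S' → S S'
S' → ε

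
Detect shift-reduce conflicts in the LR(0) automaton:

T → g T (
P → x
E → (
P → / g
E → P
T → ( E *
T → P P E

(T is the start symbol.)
A shift-reduce conflict occurs when an LR(0) state has both:
  - a complete (reduce) item [A → α .] (dot at the end), and
  - a shift item [B → β . c γ] (dot before a terminal).

Augment with T' → T and build the canonical LR(0) collection (I0 = CLOSURE({[T' → . T]}), then GOTO on every symbol after a dot until no new states appear). It has 16 states:
  I0: { [P → . / g], [P → . x], [T → . ( E *], [T → . P P E], [T → . g T (], [T' → . T] }  — shift
  I1: { [E → . (], [E → . P], [P → . / g], [P → . x], [T → ( . E *] }  — shift
  I2: { [P → / . g] }  — shift
  I3: { [P → . / g], [P → . x], [T → P . P E] }  — shift
  I4: { [T' → T .] }  — accept
  I5: { [P → . / g], [P → . x], [T → . ( E *], [T → . P P E], [T → . g T (], [T → g . T (] }  — shift
  I6: { [P → x .] }  — reduce
  I7: { [T → g T . (] }  — shift
  I8: { [T → g T ( .] }  — reduce
  I9: { [E → . (], [E → . P], [P → . / g], [P → . x], [T → P P . E] }  — shift
  I10: { [E → ( .] }  — reduce
  I11: { [T → P P E .] }  — reduce
  I12: { [E → P .] }  — reduce
  I13: { [P → / g .] }  — reduce
  I14: { [T → ( E . *] }  — shift
  I15: { [T → ( E * .] }  — reduce

No state contains both a complete item and a shift item.

Answer: No shift-reduce conflicts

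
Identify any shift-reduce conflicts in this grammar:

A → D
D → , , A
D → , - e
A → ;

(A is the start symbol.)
No shift-reduce conflicts

A shift-reduce conflict occurs when an LR(0) state has both:
  - a complete (reduce) item [A → α .] (dot at the end), and
  - a shift item [B → β . c γ] (dot before a terminal).

Augment with A' → A and build the canonical LR(0) collection (I0 = CLOSURE({[A' → . A]}), then GOTO on every symbol after a dot until no new states appear). It has 9 states:
  I0: { [A → . ;], [A → . D], [A' → . A], [D → . , , A], [D → . , - e] }  — shift
  I1: { [D → , . , A], [D → , . - e] }  — shift
  I2: { [A → ; .] }  — reduce
  I3: { [A' → A .] }  — accept
  I4: { [A → D .] }  — reduce
  I5: { [A → . ;], [A → . D], [D → , , . A], [D → . , , A], [D → . , - e] }  — shift
  I6: { [D → , - . e] }  — shift
  I7: { [D → , - e .] }  — reduce
  I8: { [D → , , A .] }  — reduce

No state contains both a complete item and a shift item.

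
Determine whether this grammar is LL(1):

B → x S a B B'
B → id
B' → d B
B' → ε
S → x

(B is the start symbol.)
A grammar is LL(1) if for each non-terminal N with multiple productions, the predict sets of those productions are pairwise disjoint, where PREDICT(N → α) = (FIRST(α) \ {ε}) ∪ (FOLLOW(N) if α ⇒* ε).

Relevant sets:
  FOLLOW(B') = { $, 'd' }

For B:
  PREDICT(B → x S a B B') = { 'x' }
  PREDICT(B → id) = { 'id' }
For B':
  PREDICT(B' → d B) = { 'd' }
  PREDICT(B' → ε) = { $, 'd' }
S has a single production, so nothing to check there.

Conflict found: Predict set conflict for B': { 'd' }
The grammar is NOT LL(1).

Answer: No. Predict set conflict for B': { 'd' }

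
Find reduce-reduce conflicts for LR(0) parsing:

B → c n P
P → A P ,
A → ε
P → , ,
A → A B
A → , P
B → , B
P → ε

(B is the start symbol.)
A reduce-reduce conflict occurs when an LR(0) state has two complete items [A → α .] and [B → β .] — both call for a reduction, and with no lookahead the parser cannot choose between them.

Augment with B' → B and build the canonical LR(0) collection (I0 = CLOSURE({[B' → . B]}), then GOTO on every symbol after a dot until no new states appear). It has 16 states:
  I0: { [B → . , B], [B → . c n P], [B' → . B] }  — shift
  I1: { [B → , . B], [B → . , B], [B → . c n P] }  — shift
  I2: { [B' → B .] }  — accept
  I3: { [B → c . n P] }  — shift
  I4: { [A → . , P], [A → . A B], [A → .], [B → c n . P], [P → . , ,], [P → . A P ,], [P → .] }  — shift, 2 reduces
  I5: { [A → , . P], [A → . , P], [A → . A B], [A → .], [P → , . ,], [P → . , ,], [P → . A P ,], [P → .] }  — shift, 2 reduces
  I6: { [A → . , P], [A → . A B], [A → .], [A → A . B], [B → . , B], [B → . c n P], [P → . , ,], [P → . A P ,], [P → .], [P → A . P ,] }  — shift, 2 reduces
  I7: { [B → c n P .] }  — reduce
  I8: { [A → , . P], [A → . , P], [A → . A B], [A → .], [B → , . B], [B → . , B], [B → . c n P], [P → , . ,], [P → . , ,], [P → . A P ,], [P → .] }  — shift, 2 reduces
  I9: { [A → A B .] }  — reduce
  I10: { [P → A P . ,] }  — shift
  I11: { [P → A P , .] }  — reduce
  I12: { [A → , . P], [A → . , P], [A → . A B], [A → .], [B → , . B], [B → . , B], [B → . c n P], [P → , , .], [P → , . ,], [P → . , ,], [P → . A P ,], [P → .] }  — shift, 3 reduces
  I13: { [B → , B .] }  — reduce
  I14: { [A → , P .] }  — reduce
  I15: { [A → , . P], [A → . , P], [A → . A B], [A → .], [P → , , .], [P → , . ,], [P → . , ,], [P → . A P ,], [P → .] }  — shift, 3 reduces

I4 contains complete items [A → .], [P → .] — reduce-reduce conflict.
I5 contains complete items [A → .], [P → .] — reduce-reduce conflict.
I6 contains complete items [A → .], [P → .] — reduce-reduce conflict.
I8 contains complete items [A → .], [P → .] — reduce-reduce conflict.
I12 contains complete items [A → .], [P → .], [P → , , .] — reduce-reduce conflict.
I15 contains complete items [A → .], [P → .], [P → , , .] — reduce-reduce conflict.

Answer: Yes — I4: [A → .] vs [P → .]; I5: [A → .] vs [P → .]; I6: [A → .] vs [P → .]; I8: [A → .] vs [P → .]; I12: [A → .] vs [P → .]; I15: [A → .] vs [P → .]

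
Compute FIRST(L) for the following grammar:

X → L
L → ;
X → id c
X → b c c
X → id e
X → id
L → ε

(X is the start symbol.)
To compute FIRST(L), examine every production with L on the left-hand side, reading each right-hand side left to right until a non-nullable symbol is reached.

From L → ;:
  - ';' is a terminal: add ';' and stop
From L → ε:
  - ε-production, so ε ∈ FIRST(L)

Collecting: FIRST(L) = { ';', ε }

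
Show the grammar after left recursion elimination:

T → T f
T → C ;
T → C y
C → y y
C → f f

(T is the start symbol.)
T → C ; T'
T → C y T'
T' → f T'
T' → ε
C → y y
C → f f

T is directly left-recursive. The standard transformation for
  A → A α₁ | ... | A α_m | β₁ | ... | β_n
is
  A  → β₁ A' | ... | β_n A'
  A' → α₁ A' | ... | α_m A' | ε

T → C ; becomes T → C ; T'
T → C y becomes T → C y T'
T → T f becomes T' → f T'
Add T' → ε

Productions for other non-terminals are unchanged:
  C → y y
  C → f f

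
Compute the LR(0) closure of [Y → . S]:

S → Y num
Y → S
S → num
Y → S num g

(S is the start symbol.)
Start with: [Y → . S]
  [Y → . S] has the dot before S: add [S → . Y num], [S → . num]
  [S → . Y num] has the dot before Y: add [Y → . S num g]
No further items can be added.

CLOSURE = { [S → . Y num], [S → . num], [Y → . S num g], [Y → . S] }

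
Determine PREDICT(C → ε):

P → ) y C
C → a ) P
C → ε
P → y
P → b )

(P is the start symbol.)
{ $ }

PREDICT(C → ε) = (FIRST(RHS) \ {ε}) ∪ (FOLLOW(C) if ε ∈ FIRST(RHS), i.e. RHS ⇒* ε)
The right-hand side is ε (FIRST(ε) = { ε }), so the predict set is FOLLOW(C) = { $ }
PREDICT(C → ε) = { $ }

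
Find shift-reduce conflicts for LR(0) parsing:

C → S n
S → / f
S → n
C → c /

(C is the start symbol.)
No shift-reduce conflicts

A shift-reduce conflict occurs when an LR(0) state has both:
  - a complete (reduce) item [A → α .] (dot at the end), and
  - a shift item [B → β . c γ] (dot before a terminal).

Augment with C' → C and build the canonical LR(0) collection (I0 = CLOSURE({[C' → . C]}), then GOTO on every symbol after a dot until no new states appear). It has 9 states:
  I0: { [C → . S n], [C → . c /], [C' → . C], [S → . / f], [S → . n] }  — shift
  I1: { [S → / . f] }  — shift
  I2: { [C' → C .] }  — accept
  I3: { [C → S . n] }  — shift
  I4: { [C → c . /] }  — shift
  I5: { [S → n .] }  — reduce
  I6: { [C → c / .] }  — reduce
  I7: { [C → S n .] }  — reduce
  I8: { [S → / f .] }  — reduce

No state contains both a complete item and a shift item.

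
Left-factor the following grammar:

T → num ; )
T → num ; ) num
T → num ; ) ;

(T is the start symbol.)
T → num ; ) T'
T' → ε
T' → num
T' → ;

Left-factoring transforms A → αβ₁ | αβ₂ into A → αA' and A' → β₁ | β₂
(α is the longest common prefix among the alternatives). Repeat until
no nonterminal has two alternatives with a common prefix.

Round 1: T has alternatives sharing prefix 'num ; )'. Introduce T': T → num ; ) T'
  Add: T' → ε
  Add: T' → num
  Add: T' → ;

No remaining common prefixes — done.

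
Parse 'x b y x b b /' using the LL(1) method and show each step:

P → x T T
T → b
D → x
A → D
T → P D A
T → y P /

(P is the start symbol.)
LL(1) parsing maintains a stack (initially the start symbol over $) and the input. At each step: if the stack top is a terminal, match it against the current input token; if it is a non-terminal N, replace it with the RHS of M[N, lookahead] (the unique production whose predict set contains the lookahead).

Stack is shown with the top on the left.

Stack      Input            Action
----------------------------------
P $        x b y x b b / $  output P → x T T
x T T $    x b y x b b / $  match 'x'
T T $      b y x b b / $    output T → b
b T $      b y x b b / $    match 'b'
T $        y x b b / $      output T → y P /
y P / $    y x b b / $      match 'y'
P / $      x b b / $        output P → x T T
x T T / $  x b b / $        match 'x'
T T / $    b b / $          output T → b
b T / $    b b / $          match 'b'
T / $      b / $            output T → b
b / $      b / $            match 'b'
/ $        / $              match '/'
$          $                accept

The string is accepted.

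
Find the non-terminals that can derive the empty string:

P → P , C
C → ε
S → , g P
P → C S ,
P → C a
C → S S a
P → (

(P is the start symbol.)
{ 'C' }

ε-productions: C → ε
So C is immediately nullable.
No further non-terminal can be added: every production for the remaining non-terminals contains a terminal or a non-nullable non-terminal.
Nullable = { 'C' }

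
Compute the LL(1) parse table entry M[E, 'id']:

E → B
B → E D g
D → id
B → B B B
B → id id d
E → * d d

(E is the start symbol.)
E → B

To find M[E, 'id'], we find productions for E where 'id' is in the predict set (PREDICT(N → α) = (FIRST(α) \ {ε}) ∪ (FOLLOW(N) if α ⇒* ε)).

Relevant sets:
  FIRST(B) = { '*', 'id' }

E → B: PREDICT = { '*', 'id' }
  'id' is in predict set, so this production goes in M[E, 'id']
E → * d d: PREDICT = { '*' }

M[E, 'id'] = E → B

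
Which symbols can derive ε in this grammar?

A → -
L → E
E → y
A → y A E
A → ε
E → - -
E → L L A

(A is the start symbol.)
A non-terminal is nullable if it can derive ε (the empty string): either it has an ε-production, or it has a production whose right-hand side consists entirely of nullable non-terminals.

ε-productions: A → ε
So A is immediately nullable.
No further non-terminal can be added: every production for the remaining non-terminals contains a terminal or a non-nullable non-terminal.
Nullable = { 'A' }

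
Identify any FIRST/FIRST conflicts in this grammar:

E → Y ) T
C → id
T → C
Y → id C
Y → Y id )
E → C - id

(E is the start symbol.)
Yes. E → Y ')' T / E → C '-' id on { 'id' }; Y → id C / Y → Y id ')' on { 'id' }

A FIRST/FIRST conflict occurs when two productions N → α and N → β for the same non-terminal have FIRST(α) ∩ FIRST(β) ≠ ∅ (with ε ∈ FIRST of a nullable right-hand side, so two nullable alternatives also conflict).

FIRST sets of the non-terminals at (or reachable through a nullable prefix from) the front of some alternative:
  FIRST(Y) = { 'id' }
  FIRST(C) = { 'id' }

Productions for E:
  E → Y ) T: FIRST = { 'id' }
  E → C - id: FIRST = { 'id' }
Productions for Y:
  Y → id C: FIRST = { 'id' }
  Y → Y id ): FIRST = { 'id' }
C, T have only one production, so no FIRST/FIRST conflict is possible there.

Conflict for E: E → Y ) T and E → C - id
  Overlap: { 'id' }
Conflict for Y: Y → id C and Y → Y id )
  Overlap: { 'id' }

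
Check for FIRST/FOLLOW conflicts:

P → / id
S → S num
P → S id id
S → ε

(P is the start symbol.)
Nullable non-terminals: S.
FIRST sets used below: FIRST(S) = { 'num', ε }

S: nullable alternative(s) S → ε; FOLLOW(S) = { 'id', 'num' }
  S → S num: FIRST \ {ε} = { 'num' } — overlaps FOLLOW(S) on { 'num' }: CONFLICT
  S → ε: FIRST \ {ε} = { } — this is the only nullable alternative, skip

P has no nullable alternative, so no FIRST/FOLLOW check is needed there.

So the grammar has 1 FIRST/FOLLOW conflict (marked CONFLICT above).

Answer: Yes. S → S num with FOLLOW(S) on { 'num' }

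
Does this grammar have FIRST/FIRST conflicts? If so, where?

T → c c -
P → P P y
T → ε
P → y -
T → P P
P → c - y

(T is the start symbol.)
A FIRST/FIRST conflict occurs when two productions N → α and N → β for the same non-terminal have FIRST(α) ∩ FIRST(β) ≠ ∅ (with ε ∈ FIRST of a nullable right-hand side, so two nullable alternatives also conflict).

FIRST sets of the non-terminals at (or reachable through a nullable prefix from) the front of some alternative:
  FIRST(P) = { 'c', 'y' }

Productions for T:
  T → c c -: FIRST = { 'c' }
  T → ε: FIRST = { ε }
  T → P P: FIRST = { 'c', 'y' }
Productions for P:
  P → P P y: FIRST = { 'c', 'y' }
  P → y -: FIRST = { 'y' }
  P → c - y: FIRST = { 'c' }

Conflict for T: T → c c - and T → P P
  Overlap: { 'c' }
Conflict for P: P → P P y and P → y -
  Overlap: { 'y' }
Conflict for P: P → P P y and P → c - y
  Overlap: { 'c' }

Answer: Yes. T → c c '-' / T → P P on { 'c' }; P → P P y / P → y '-' on { 'y' }; P → P P y / P → c '-' y on { 'c' }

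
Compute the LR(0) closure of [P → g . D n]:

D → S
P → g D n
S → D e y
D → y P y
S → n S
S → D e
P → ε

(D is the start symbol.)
To compute CLOSURE, for each item [A → α.Bβ] where B is a non-terminal, add [B → .γ] for all productions B → γ; repeat for the newly added items until nothing changes.

Start with: [P → g . D n]
  [P → g . D n] has the dot before D: add [D → . S], [D → . y P y]
  [D → . S] has the dot before S: add [S → . D e y], [S → . n S], [S → . D e]
No further items can be added.

CLOSURE = { [D → . S], [D → . y P y], [P → g . D n], [S → . D e y], [S → . D e], [S → . n S] }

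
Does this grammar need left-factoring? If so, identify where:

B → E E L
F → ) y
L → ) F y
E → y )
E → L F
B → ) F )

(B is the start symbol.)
Left-factoring is needed when two productions for the same non-terminal
share a common prefix on the right-hand side.

Productions for B:
  B → E E L
  B → ) F )
Productions for E:
  E → y )
  E → L F

No common prefixes found.

Answer: No, left-factoring is not needed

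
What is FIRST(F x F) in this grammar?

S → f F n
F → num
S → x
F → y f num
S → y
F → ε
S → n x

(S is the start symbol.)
FIRST sets of the non-terminals involved (from the grammar, by fixed-point iteration):
  FIRST(F) = { 'num', 'y', ε }

To compute FIRST(F x F), process the symbols left to right:
Symbol F is a non-terminal. Add FIRST(F) \ {ε} = { 'num', 'y' }
F is nullable (ε ∈ FIRST(F)), continue to the next symbol.
Symbol x is a terminal. Add 'x' and stop.
FIRST(F x F) = { 'num', 'x', 'y' }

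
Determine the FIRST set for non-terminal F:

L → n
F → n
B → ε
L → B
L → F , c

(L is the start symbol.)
{ 'n' }

From F → n:
  - n is a terminal: add 'n' and stop

Collecting: FIRST(F) = { 'n' }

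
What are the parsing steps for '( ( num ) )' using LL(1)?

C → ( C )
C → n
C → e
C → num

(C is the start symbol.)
Stack is shown with the top on the left.

Stack      Input          Action
--------------------------------
C $        ( ( num ) ) $  output C → ( C )
( C ) $    ( ( num ) ) $  match '('
C ) $      ( num ) ) $    output C → ( C )
( C ) ) $  ( num ) ) $    match '('
C ) ) $    num ) ) $      output C → num
num ) ) $  num ) ) $      match 'num'
) ) $      ) ) $          match ')'
) $        ) $            match ')'
$          $              accept

The string is accepted.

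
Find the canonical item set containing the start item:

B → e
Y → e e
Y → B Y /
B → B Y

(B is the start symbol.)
First, augment the grammar with B' → B
I₀ = CLOSURE({ [B' → . B] }):
  [B' → . B] has the dot before B: add [B → . e], [B → . B Y]
No further items can be added.

I₀ = { [B → . B Y], [B → . e], [B' → . B] }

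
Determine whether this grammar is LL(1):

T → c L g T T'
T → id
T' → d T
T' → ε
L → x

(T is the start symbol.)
No. Predict set conflict for T': { 'd' }

A grammar is LL(1) if for each non-terminal N with multiple productions, the predict sets of those productions are pairwise disjoint, where PREDICT(N → α) = (FIRST(α) \ {ε}) ∪ (FOLLOW(N) if α ⇒* ε).

Relevant sets:
  FOLLOW(T') = { $, 'd' }

For T:
  PREDICT(T → c L g T T') = { 'c' }
  PREDICT(T → id) = { 'id' }
For T':
  PREDICT(T' → d T) = { 'd' }
  PREDICT(T' → ε) = { $, 'd' }
L has a single production, so nothing to check there.

Conflict found: Predict set conflict for T': { 'd' }
The grammar is NOT LL(1).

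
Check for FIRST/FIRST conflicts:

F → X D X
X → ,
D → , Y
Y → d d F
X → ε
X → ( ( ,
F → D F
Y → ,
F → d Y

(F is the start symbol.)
Yes. F → X D X / F → D F on { ',' }

FIRST sets of the non-terminals at (or reachable through a nullable prefix from) the front of some alternative:
  FIRST(X) = { '(', ',', ε }
  FIRST(D) = { ',' }

Productions for F:
  F → X D X: FIRST = { '(', ',' }
  F → D F: FIRST = { ',' }
  F → d Y: FIRST = { 'd' }
Productions for X:
  X → ,: FIRST = { ',' }
  X → ε: FIRST = { ε }
  X → ( ( ,: FIRST = { '(' }
Productions for Y:
  Y → d d F: FIRST = { 'd' }
  Y → ,: FIRST = { ',' }
D has only one production, so no FIRST/FIRST conflict is possible there.

Conflict for F: F → X D X and F → D F
  Overlap: { ',' }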